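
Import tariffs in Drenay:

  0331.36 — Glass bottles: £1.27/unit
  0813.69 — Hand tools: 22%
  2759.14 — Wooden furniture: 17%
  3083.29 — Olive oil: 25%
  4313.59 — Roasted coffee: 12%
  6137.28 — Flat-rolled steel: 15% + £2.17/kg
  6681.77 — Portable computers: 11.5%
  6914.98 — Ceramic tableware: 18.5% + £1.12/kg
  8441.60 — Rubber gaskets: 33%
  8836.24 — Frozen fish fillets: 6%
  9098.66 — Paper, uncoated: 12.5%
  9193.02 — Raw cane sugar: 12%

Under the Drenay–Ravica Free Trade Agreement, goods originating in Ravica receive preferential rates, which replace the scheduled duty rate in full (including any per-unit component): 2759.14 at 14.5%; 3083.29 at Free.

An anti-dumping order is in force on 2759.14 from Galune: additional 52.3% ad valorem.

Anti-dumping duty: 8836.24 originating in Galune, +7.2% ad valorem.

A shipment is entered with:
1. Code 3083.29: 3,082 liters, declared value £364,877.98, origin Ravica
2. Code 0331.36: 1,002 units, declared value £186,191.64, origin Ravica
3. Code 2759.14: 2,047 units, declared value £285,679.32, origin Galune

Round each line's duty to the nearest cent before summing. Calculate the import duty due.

Line 1 (3083.29, Ravica, 3,082 liters, £364,877.98):
Base rate for 3083.29 is 25%.
Origin Ravica qualifies under the Drenay–Ravica agreement and 3083.29 is covered: preferential rate Free applies instead.
Duty = £364,877.98 × 0% = £0.00.
Line 2 (0331.36, Ravica, 1,002 units, £186,191.64):
Base rate for 0331.36 is £1.27/unit.
Origin Ravica is the FTA partner but 0331.36 is not on the preference list; base rate stands.
Duty = 1,002 × £1.27 = £1,272.54.
Line 3 (2759.14, Galune, 2,047 units, £285,679.32):
Base rate for 2759.14 is 17%.
2759.14 has an FTA preferential rate, but origin Galune is not Ravica; base rate stands.
Additional duty on 2759.14 from Galune: +52.3%. Applied ad valorem rate: 17% + 52.3% = 69.3%.
Duty = £285,679.32 × 69.3% = £197,975.77.
Total = £0.00 + £1,272.54 + £197,975.77 = £199,248.31.

£199,248.31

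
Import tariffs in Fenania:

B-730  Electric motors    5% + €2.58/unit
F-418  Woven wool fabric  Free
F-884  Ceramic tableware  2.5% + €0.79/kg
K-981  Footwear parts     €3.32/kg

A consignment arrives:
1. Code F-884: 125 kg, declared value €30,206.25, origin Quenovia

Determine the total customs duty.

Line 1 (F-884, Quenovia, 125 kg, €30,206.25):
Base rate for F-884 is 2.5% + €0.79/kg.
Duty = €30,206.25 × 2.5% + 125 × €0.79 = €853.91.

€853.91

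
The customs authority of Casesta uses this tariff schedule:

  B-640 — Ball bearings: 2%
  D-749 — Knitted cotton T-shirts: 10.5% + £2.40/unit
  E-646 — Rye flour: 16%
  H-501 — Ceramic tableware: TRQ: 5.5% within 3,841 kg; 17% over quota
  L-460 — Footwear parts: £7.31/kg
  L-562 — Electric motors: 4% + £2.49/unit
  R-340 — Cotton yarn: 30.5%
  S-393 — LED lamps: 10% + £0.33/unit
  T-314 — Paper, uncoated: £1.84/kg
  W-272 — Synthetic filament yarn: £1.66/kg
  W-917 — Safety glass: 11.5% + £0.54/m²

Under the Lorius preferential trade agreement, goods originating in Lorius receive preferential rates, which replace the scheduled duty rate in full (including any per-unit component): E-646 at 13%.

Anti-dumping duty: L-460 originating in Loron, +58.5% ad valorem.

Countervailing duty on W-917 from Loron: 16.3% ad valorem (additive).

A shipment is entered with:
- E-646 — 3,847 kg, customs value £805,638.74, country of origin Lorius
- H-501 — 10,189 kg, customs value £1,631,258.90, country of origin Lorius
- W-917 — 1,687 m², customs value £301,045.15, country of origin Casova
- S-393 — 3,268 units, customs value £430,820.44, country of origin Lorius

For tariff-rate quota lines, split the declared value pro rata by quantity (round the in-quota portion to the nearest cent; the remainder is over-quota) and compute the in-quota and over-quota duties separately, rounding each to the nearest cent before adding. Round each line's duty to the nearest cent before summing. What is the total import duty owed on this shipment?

Line 1 (E-646, Lorius, 3,847 kg, £805,638.74):
Base rate for E-646 is 16%.
Origin Lorius qualifies under the Casesta–Lorius agreement and E-646 is covered: preferential rate 13% applies instead.
Duty = £805,638.74 × 13% = £104,733.04.
Line 2 (H-501, Lorius, 10,189 kg, £1,631,258.90):
Code H-501 is under a tariff-rate quota (threshold 3,841 kg). In-quota: 3,841 kg at 5.5%; over-quota: 6,348 kg at 17%.
Pro-rata value split: in-quota = £1,631,258.90 × 3,841/10,189 = £614,944.10; over-quota = £1,631,258.90 − £614,944.10 = £1,016,314.80.
In-quota duty = £614,944.10 × 5.5% = £33,821.93. Over-quota duty = £1,016,314.80 × 17% = £172,773.52.
Line duty = £33,821.93 + £172,773.52 = £206,595.45.
Line 3 (W-917, Casova, 1,687 m², £301,045.15):
Base rate for W-917 is 11.5% + £0.54/m².
The additional-duty order on W-917 targets Loron, not Casova; it does not apply.
Duty = £301,045.15 × 11.5% + 1,687 × £0.54 = £35,531.17.
Line 4 (S-393, Lorius, 3,268 units, £430,820.44):
Base rate for S-393 is 10% + £0.33/unit.
Origin Lorius is the FTA partner but S-393 is not on the preference list; base rate stands.
Duty = £430,820.44 × 10% + 3,268 × £0.33 = £44,160.48.
Total = £104,733.04 + £206,595.45 + £35,531.17 + £44,160.48 = £391,020.14.

£391,020.14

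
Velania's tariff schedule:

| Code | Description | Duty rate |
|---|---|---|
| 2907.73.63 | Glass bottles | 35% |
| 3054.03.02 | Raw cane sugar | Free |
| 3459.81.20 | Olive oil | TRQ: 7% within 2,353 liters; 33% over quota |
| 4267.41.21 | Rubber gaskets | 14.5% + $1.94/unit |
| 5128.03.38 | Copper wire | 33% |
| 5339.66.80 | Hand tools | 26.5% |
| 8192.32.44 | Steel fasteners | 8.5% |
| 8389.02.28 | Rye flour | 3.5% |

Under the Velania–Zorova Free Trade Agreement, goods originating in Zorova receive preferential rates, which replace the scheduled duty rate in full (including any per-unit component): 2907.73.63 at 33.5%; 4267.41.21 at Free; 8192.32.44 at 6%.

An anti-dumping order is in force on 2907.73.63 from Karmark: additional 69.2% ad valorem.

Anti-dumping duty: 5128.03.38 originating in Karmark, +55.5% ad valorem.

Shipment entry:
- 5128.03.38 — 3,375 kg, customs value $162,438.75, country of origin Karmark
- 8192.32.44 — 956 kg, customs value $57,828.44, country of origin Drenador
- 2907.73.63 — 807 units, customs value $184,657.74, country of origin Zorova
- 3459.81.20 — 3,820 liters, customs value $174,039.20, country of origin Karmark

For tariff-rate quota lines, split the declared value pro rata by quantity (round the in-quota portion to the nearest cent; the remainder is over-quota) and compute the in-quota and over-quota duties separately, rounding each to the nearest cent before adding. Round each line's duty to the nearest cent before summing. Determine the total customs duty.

$240,094.29

Line 1 (5128.03.38, Karmark, 3,375 kg, $162,438.75):
Base rate for 5128.03.38 is 33%.
Additional duty on 5128.03.38 from Karmark: +55.5%. Applied ad valorem rate: 33% + 55.5% = 88.5%.
Duty = $162,438.75 × 88.5% = $143,758.29.
Line 2 (8192.32.44, Drenador, 956 kg, $57,828.44):
Base rate for 8192.32.44 is 8.5%.
8192.32.44 has an FTA preferential rate, but origin Drenador is not Zorova; base rate stands.
Duty = $57,828.44 × 8.5% = $4,915.42.
Line 3 (2907.73.63, Zorova, 807 units, $184,657.74):
Base rate for 2907.73.63 is 35%.
Origin Zorova qualifies under the Velania–Zorova agreement and 2907.73.63 is covered: preferential rate 33.5% applies instead.
The additional-duty order on 2907.73.63 targets Karmark, not Zorova; it does not apply.
Duty = $184,657.74 × 33.5% = $61,860.34.
Line 4 (3459.81.20, Karmark, 3,820 liters, $174,039.20):
Code 3459.81.20 is under a tariff-rate quota (threshold 2,353 liters). In-quota: 2,353 liters at 7%; over-quota: 1,467 liters at 33%.
Pro-rata value split: in-quota = $174,039.20 × 2,353/3,820 = $107,202.68; over-quota = $174,039.20 − $107,202.68 = $66,836.52.
In-quota duty = $107,202.68 × 7% = $7,504.19. Over-quota duty = $66,836.52 × 33% = $22,056.05.
Line duty = $7,504.19 + $22,056.05 = $29,560.24.
Total = $143,758.29 + $4,915.42 + $61,860.34 + $29,560.24 = $240,094.29.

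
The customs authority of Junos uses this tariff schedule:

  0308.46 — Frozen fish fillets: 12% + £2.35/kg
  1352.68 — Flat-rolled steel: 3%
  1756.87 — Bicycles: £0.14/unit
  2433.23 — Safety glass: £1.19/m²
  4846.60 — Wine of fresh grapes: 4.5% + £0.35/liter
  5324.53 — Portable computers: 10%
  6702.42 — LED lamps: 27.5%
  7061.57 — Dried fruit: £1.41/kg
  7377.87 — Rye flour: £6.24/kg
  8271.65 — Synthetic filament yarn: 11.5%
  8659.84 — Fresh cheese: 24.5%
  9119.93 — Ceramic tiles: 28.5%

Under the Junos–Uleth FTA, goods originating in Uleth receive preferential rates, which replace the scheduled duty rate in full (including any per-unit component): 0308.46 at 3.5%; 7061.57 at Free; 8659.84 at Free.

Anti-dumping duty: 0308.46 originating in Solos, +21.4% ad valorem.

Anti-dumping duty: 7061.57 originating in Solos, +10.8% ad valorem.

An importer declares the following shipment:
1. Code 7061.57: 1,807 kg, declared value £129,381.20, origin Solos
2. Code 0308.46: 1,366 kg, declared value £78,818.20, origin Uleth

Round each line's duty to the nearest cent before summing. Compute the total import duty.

Line 1 (7061.57, Solos, 1,807 kg, £129,381.20):
Base rate for 7061.57 is £1.41/kg.
7061.57 has an FTA preferential rate, but origin Solos is not Uleth; base rate stands.
Additional duty on 7061.57 from Solos: +10.8% ad valorem. Applied ad valorem rate = 10.8%.
Duty = £129,381.20 × 10.8% + 1,807 × £1.41 = £16,521.04.
Line 2 (0308.46, Uleth, 1,366 kg, £78,818.20):
Base rate for 0308.46 is 12% + £2.35/kg.
Origin Uleth qualifies under the Junos–Uleth agreement and 0308.46 is covered: preferential rate 3.5% applies instead.
The additional-duty order on 0308.46 targets Solos, not Uleth; it does not apply.
Duty = £78,818.20 × 3.5% = £2,758.64.
Total = £16,521.04 + £2,758.64 = £19,279.68.

£19,279.68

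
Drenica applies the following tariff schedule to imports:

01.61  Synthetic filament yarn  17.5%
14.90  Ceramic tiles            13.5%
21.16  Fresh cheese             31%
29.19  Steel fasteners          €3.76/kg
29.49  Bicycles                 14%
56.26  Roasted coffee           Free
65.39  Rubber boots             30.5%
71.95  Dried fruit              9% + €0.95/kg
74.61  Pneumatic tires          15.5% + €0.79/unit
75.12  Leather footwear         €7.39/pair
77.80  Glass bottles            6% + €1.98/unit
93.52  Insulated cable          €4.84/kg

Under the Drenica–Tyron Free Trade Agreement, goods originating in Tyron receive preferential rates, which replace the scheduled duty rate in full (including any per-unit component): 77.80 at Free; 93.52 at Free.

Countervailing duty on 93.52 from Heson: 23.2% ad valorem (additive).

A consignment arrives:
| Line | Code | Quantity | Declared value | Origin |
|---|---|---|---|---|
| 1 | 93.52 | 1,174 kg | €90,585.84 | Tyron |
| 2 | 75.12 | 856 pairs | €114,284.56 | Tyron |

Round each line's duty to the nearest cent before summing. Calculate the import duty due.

€6,325.84

Line 1 (93.52, Tyron, 1,174 kg, €90,585.84):
Base rate for 93.52 is €4.84/kg.
Origin Tyron qualifies under the Drenica–Tyron agreement and 93.52 is covered: preferential rate Free applies instead.
The additional-duty order on 93.52 targets Heson, not Tyron; it does not apply.
Duty = €90,585.84 × 0% = €0.00.
Line 2 (75.12, Tyron, 856 pairs, €114,284.56):
Base rate for 75.12 is €7.39/pair.
Origin Tyron is the FTA partner but 75.12 is not on the preference list; base rate stands.
Duty = 856 × €7.39 = €6,325.84.
Total = €0.00 + €6,325.84 = €6,325.84.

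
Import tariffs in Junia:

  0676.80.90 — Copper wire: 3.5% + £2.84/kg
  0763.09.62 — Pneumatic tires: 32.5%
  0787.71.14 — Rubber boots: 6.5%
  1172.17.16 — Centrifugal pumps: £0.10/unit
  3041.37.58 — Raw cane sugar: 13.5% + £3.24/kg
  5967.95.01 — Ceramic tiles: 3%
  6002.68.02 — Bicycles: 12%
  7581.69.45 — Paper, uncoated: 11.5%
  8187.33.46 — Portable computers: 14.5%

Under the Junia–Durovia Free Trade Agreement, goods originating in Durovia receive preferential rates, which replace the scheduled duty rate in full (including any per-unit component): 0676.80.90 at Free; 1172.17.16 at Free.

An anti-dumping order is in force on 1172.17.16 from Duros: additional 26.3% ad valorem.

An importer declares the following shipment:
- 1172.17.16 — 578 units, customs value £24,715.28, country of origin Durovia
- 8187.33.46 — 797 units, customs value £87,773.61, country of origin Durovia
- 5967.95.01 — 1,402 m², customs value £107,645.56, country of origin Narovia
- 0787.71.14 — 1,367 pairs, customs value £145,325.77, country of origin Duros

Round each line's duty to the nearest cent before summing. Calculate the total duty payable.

Line 1 (1172.17.16, Durovia, 578 units, £24,715.28):
Base rate for 1172.17.16 is £0.10/unit.
Origin Durovia qualifies under the Junia–Durovia agreement and 1172.17.16 is covered: preferential rate Free applies instead.
The additional-duty order on 1172.17.16 targets Duros, not Durovia; it does not apply.
Duty = £24,715.28 × 0% = £0.00.
Line 2 (8187.33.46, Durovia, 797 units, £87,773.61):
Base rate for 8187.33.46 is 14.5%.
Origin Durovia is the FTA partner but 8187.33.46 is not on the preference list; base rate stands.
Duty = £87,773.61 × 14.5% = £12,727.17.
Line 3 (5967.95.01, Narovia, 1,402 m², £107,645.56):
Base rate for 5967.95.01 is 3%.
Duty = £107,645.56 × 3% = £3,229.37.
Line 4 (0787.71.14, Duros, 1,367 pairs, £145,325.77):
Base rate for 0787.71.14 is 6.5%.
Duty = £145,325.77 × 6.5% = £9,446.18.
Total = £0.00 + £12,727.17 + £3,229.37 + £9,446.18 = £25,402.72.

£25,402.72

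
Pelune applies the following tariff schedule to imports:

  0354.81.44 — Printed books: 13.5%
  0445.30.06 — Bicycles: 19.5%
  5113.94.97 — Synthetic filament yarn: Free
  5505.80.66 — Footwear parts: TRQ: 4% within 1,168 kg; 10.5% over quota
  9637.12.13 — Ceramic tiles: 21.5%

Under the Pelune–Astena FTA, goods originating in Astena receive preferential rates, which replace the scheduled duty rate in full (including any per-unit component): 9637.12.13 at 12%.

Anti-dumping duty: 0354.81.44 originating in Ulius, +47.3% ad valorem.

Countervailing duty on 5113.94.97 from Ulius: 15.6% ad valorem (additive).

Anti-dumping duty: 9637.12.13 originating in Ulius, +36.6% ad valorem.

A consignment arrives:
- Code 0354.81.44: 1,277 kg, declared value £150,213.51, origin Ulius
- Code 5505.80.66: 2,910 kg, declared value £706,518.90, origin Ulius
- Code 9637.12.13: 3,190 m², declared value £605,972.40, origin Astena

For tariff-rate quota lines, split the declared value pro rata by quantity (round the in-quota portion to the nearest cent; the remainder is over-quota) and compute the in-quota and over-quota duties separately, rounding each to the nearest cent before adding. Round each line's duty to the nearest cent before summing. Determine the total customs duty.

£219,798.37

Line 1 (0354.81.44, Ulius, 1,277 kg, £150,213.51):
Base rate for 0354.81.44 is 13.5%.
Additional duty on 0354.81.44 from Ulius: +47.3%. Applied ad valorem rate: 13.5% + 47.3% = 60.8%.
Duty = £150,213.51 × 60.8% = £91,329.81.
Line 2 (5505.80.66, Ulius, 2,910 kg, £706,518.90):
Code 5505.80.66 is under a tariff-rate quota (threshold 1,168 kg). In-quota: 1,168 kg at 4%; over-quota: 1,742 kg at 10.5%.
Pro-rata value split: in-quota = £706,518.90 × 1,168/2,910 = £283,578.72; over-quota = £706,518.90 − £283,578.72 = £422,940.18.
In-quota duty = £283,578.72 × 4% = £11,343.15. Over-quota duty = £422,940.18 × 10.5% = £44,408.72.
Line duty = £11,343.15 + £44,408.72 = £55,751.87.
Line 3 (9637.12.13, Astena, 3,190 m², £605,972.40):
Base rate for 9637.12.13 is 21.5%.
Origin Astena qualifies under the Pelune–Astena agreement and 9637.12.13 is covered: preferential rate 12% applies instead.
The additional-duty order on 9637.12.13 targets Ulius, not Astena; it does not apply.
Duty = £605,972.40 × 12% = £72,716.69.
Total = £91,329.81 + £55,751.87 + £72,716.69 = £219,798.37.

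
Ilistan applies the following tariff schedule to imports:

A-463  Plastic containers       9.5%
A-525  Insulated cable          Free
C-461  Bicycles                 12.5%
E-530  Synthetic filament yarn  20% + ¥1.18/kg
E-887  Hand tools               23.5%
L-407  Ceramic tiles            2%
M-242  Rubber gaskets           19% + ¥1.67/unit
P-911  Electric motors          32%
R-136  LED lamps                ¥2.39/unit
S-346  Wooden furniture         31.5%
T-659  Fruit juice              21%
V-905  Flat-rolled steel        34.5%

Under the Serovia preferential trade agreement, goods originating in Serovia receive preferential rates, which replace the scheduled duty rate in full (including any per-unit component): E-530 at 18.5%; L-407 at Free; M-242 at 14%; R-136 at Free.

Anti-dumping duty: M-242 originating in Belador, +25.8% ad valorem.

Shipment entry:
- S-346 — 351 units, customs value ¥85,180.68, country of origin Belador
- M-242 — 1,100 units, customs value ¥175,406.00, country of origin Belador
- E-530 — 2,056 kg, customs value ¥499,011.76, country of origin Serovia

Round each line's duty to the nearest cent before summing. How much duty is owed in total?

Line 1 (S-346, Belador, 351 units, ¥85,180.68):
Base rate for S-346 is 31.5%.
Duty = ¥85,180.68 × 31.5% = ¥26,831.91.
Line 2 (M-242, Belador, 1,100 units, ¥175,406.00):
Base rate for M-242 is 19% + ¥1.67/unit.
M-242 has an FTA preferential rate, but origin Belador is not Serovia; base rate stands.
Additional duty on M-242 from Belador: +25.8%. Applied ad valorem rate: 19% + 25.8% = 44.8%.
Duty = ¥175,406.00 × 44.8% + 1,100 × ¥1.67 = ¥80,418.89.
Line 3 (E-530, Serovia, 2,056 kg, ¥499,011.76):
Base rate for E-530 is 20% + ¥1.18/kg.
Origin Serovia qualifies under the Ilistan–Serovia agreement and E-530 is covered: preferential rate 18.5% applies instead.
Duty = ¥499,011.76 × 18.5% = ¥92,317.18.
Total = ¥26,831.91 + ¥80,418.89 + ¥92,317.18 = ¥199,567.98.

¥199,567.98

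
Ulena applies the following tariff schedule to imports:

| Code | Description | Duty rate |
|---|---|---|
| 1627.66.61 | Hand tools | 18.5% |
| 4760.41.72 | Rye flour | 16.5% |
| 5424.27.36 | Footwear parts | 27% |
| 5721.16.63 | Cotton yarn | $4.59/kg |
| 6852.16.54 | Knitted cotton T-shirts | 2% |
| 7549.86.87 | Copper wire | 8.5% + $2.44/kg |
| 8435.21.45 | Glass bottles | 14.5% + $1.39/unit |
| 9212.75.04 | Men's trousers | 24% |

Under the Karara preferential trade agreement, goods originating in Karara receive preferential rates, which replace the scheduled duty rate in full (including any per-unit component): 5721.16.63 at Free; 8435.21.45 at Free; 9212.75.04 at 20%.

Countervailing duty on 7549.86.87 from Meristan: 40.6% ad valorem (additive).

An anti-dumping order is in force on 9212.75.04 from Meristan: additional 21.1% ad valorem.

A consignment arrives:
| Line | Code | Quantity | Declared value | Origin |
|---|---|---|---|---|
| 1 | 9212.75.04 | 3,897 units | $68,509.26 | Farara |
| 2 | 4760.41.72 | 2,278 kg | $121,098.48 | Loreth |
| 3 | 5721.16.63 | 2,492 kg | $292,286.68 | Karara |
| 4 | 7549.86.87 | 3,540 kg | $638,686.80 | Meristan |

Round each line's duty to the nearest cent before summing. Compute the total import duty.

Line 1 (9212.75.04, Farara, 3,897 units, $68,509.26):
Base rate for 9212.75.04 is 24%.
9212.75.04 has an FTA preferential rate, but origin Farara is not Karara; base rate stands.
The additional-duty order on 9212.75.04 targets Meristan, not Farara; it does not apply.
Duty = $68,509.26 × 24% = $16,442.22.
Line 2 (4760.41.72, Loreth, 2,278 kg, $121,098.48):
Base rate for 4760.41.72 is 16.5%.
Duty = $121,098.48 × 16.5% = $19,981.25.
Line 3 (5721.16.63, Karara, 2,492 kg, $292,286.68):
Base rate for 5721.16.63 is $4.59/kg.
Origin Karara qualifies under the Ulena–Karara agreement and 5721.16.63 is covered: preferential rate Free applies instead.
Duty = $292,286.68 × 0% = $0.00.
Line 4 (7549.86.87, Meristan, 3,540 kg, $638,686.80):
Base rate for 7549.86.87 is 8.5% + $2.44/kg.
Additional duty on 7549.86.87 from Meristan: +40.6%. Applied ad valorem rate: 8.5% + 40.6% = 49.1%.
Duty = $638,686.80 × 49.1% + 3,540 × $2.44 = $322,232.82.
Total = $16,442.22 + $19,981.25 + $0.00 + $322,232.82 = $358,656.29.

$358,656.29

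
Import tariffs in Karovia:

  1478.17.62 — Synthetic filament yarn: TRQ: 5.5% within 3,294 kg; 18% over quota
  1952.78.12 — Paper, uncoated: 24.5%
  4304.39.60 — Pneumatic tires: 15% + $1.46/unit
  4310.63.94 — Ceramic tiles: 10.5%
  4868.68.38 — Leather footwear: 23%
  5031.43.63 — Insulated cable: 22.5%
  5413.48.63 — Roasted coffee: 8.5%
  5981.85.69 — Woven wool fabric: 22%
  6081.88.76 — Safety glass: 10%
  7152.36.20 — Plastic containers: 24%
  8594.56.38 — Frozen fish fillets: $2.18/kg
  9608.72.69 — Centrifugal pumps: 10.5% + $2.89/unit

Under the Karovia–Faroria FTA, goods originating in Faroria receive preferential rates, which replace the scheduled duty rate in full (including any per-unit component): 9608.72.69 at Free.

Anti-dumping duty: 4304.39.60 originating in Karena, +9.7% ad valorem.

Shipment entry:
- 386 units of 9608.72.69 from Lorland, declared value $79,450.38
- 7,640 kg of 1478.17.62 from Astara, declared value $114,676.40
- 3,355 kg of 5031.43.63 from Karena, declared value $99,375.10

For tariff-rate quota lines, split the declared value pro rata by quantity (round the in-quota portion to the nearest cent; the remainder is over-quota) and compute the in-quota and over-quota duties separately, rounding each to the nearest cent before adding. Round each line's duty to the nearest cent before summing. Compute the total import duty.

Line 1 (9608.72.69, Lorland, 386 units, $79,450.38):
Base rate for 9608.72.69 is 10.5% + $2.89/unit.
9608.72.69 has an FTA preferential rate, but origin Lorland is not Faroria; base rate stands.
Duty = $79,450.38 × 10.5% + 386 × $2.89 = $9,457.83.
Line 2 (1478.17.62, Astara, 7,640 kg, $114,676.40):
Code 1478.17.62 is under a tariff-rate quota (threshold 3,294 kg). In-quota: 3,294 kg at 5.5%; over-quota: 4,346 kg at 18%.
Pro-rata value split: in-quota = $114,676.40 × 3,294/7,640 = $49,442.94; over-quota = $114,676.40 − $49,442.94 = $65,233.46.
In-quota duty = $49,442.94 × 5.5% = $2,719.36. Over-quota duty = $65,233.46 × 18% = $11,742.02.
Line duty = $2,719.36 + $11,742.02 = $14,461.38.
Line 3 (5031.43.63, Karena, 3,355 kg, $99,375.10):
Base rate for 5031.43.63 is 22.5%.
Duty = $99,375.10 × 22.5% = $22,359.40.
Total = $9,457.83 + $14,461.38 + $22,359.40 = $46,278.61.

$46,278.61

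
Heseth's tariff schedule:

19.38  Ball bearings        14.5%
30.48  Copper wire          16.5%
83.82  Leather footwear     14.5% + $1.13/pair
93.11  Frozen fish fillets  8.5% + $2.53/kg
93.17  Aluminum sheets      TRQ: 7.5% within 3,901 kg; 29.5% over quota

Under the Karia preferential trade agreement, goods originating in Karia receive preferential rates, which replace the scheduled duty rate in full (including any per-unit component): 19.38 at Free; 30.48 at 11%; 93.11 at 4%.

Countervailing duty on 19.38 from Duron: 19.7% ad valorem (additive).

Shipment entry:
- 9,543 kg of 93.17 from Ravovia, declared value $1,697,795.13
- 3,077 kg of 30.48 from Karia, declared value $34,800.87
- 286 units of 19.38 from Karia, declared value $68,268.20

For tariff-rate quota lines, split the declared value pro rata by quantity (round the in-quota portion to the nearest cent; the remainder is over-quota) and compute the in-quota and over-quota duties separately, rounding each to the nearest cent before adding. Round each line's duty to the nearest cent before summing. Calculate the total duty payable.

Line 1 (93.17, Ravovia, 9,543 kg, $1,697,795.13):
Code 93.17 is under a tariff-rate quota (threshold 3,901 kg). In-quota: 3,901 kg at 7.5%; over-quota: 5,642 kg at 29.5%.
Pro-rata value split: in-quota = $1,697,795.13 × 3,901/9,543 = $694,026.91; over-quota = $1,697,795.13 − $694,026.91 = $1,003,768.22.
In-quota duty = $694,026.91 × 7.5% = $52,052.02. Over-quota duty = $1,003,768.22 × 29.5% = $296,111.62.
Line duty = $52,052.02 + $296,111.62 = $348,163.64.
Line 2 (30.48, Karia, 3,077 kg, $34,800.87):
Base rate for 30.48 is 16.5%.
Origin Karia qualifies under the Heseth–Karia agreement and 30.48 is covered: preferential rate 11% applies instead.
Duty = $34,800.87 × 11% = $3,828.10.
Line 3 (19.38, Karia, 286 units, $68,268.20):
Base rate for 19.38 is 14.5%.
Origin Karia qualifies under the Heseth–Karia agreement and 19.38 is covered: preferential rate Free applies instead.
The additional-duty order on 19.38 targets Duron, not Karia; it does not apply.
Duty = $68,268.20 × 0% = $0.00.
Total = $348,163.64 + $3,828.10 + $0.00 = $351,991.74.

$351,991.74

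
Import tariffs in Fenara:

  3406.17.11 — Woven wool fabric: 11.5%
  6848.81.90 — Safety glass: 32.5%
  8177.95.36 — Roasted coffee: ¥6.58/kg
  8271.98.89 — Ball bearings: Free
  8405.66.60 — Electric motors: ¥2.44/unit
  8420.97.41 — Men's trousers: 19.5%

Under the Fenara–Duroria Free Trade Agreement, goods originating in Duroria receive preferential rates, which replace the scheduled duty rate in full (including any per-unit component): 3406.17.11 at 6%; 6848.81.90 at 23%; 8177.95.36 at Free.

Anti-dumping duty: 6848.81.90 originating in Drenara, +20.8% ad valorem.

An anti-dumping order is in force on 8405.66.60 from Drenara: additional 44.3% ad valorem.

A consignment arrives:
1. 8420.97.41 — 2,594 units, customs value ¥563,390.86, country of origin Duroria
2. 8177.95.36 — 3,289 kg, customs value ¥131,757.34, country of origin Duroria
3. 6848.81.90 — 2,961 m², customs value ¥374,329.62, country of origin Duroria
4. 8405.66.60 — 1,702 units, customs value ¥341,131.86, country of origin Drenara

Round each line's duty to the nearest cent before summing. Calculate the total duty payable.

¥351,231.32

Line 1 (8420.97.41, Duroria, 2,594 units, ¥563,390.86):
Base rate for 8420.97.41 is 19.5%.
Origin Duroria is the FTA partner but 8420.97.41 is not on the preference list; base rate stands.
Duty = ¥563,390.86 × 19.5% = ¥109,861.22.
Line 2 (8177.95.36, Duroria, 3,289 kg, ¥131,757.34):
Base rate for 8177.95.36 is ¥6.58/kg.
Origin Duroria qualifies under the Fenara–Duroria agreement and 8177.95.36 is covered: preferential rate Free applies instead.
Duty = ¥131,757.34 × 0% = ¥0.00.
Line 3 (6848.81.90, Duroria, 2,961 m², ¥374,329.62):
Base rate for 6848.81.90 is 32.5%.
Origin Duroria qualifies under the Fenara–Duroria agreement and 6848.81.90 is covered: preferential rate 23% applies instead.
The additional-duty order on 6848.81.90 targets Drenara, not Duroria; it does not apply.
Duty = ¥374,329.62 × 23% = ¥86,095.81.
Line 4 (8405.66.60, Drenara, 1,702 units, ¥341,131.86):
Base rate for 8405.66.60 is ¥2.44/unit.
Additional duty on 8405.66.60 from Drenara: +44.3% ad valorem. Applied ad valorem rate = 44.3%.
Duty = ¥341,131.86 × 44.3% + 1,702 × ¥2.44 = ¥155,274.29.
Total = ¥109,861.22 + ¥0.00 + ¥86,095.81 + ¥155,274.29 = ¥351,231.32.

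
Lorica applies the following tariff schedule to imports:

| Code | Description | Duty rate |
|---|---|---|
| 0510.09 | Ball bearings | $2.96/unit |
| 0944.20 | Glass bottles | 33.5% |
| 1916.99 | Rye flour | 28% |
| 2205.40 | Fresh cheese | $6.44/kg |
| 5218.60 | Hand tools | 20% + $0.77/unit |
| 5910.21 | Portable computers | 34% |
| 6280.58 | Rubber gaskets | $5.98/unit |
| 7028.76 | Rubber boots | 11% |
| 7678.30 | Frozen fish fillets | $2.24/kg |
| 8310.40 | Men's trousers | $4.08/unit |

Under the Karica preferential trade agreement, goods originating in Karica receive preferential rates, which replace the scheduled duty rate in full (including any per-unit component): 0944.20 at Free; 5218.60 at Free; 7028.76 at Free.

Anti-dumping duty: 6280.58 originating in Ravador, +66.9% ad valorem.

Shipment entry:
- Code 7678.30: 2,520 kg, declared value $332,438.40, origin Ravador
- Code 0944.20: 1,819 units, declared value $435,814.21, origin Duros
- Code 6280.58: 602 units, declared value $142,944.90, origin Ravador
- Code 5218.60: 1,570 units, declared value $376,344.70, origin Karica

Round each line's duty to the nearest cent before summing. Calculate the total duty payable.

$250,872.66

Line 1 (7678.30, Ravador, 2,520 kg, $332,438.40):
Base rate for 7678.30 is $2.24/kg.
Duty = 2,520 × $2.24 = $5,644.80.
Line 2 (0944.20, Duros, 1,819 units, $435,814.21):
Base rate for 0944.20 is 33.5%.
0944.20 has an FTA preferential rate, but origin Duros is not Karica; base rate stands.
Duty = $435,814.21 × 33.5% = $145,997.76.
Line 3 (6280.58, Ravador, 602 units, $142,944.90):
Base rate for 6280.58 is $5.98/unit.
Additional duty on 6280.58 from Ravador: +66.9% ad valorem. Applied ad valorem rate = 66.9%.
Duty = $142,944.90 × 66.9% + 602 × $5.98 = $99,230.10.
Line 4 (5218.60, Karica, 1,570 units, $376,344.70):
Base rate for 5218.60 is 20% + $0.77/unit.
Origin Karica qualifies under the Lorica–Karica agreement and 5218.60 is covered: preferential rate Free applies instead.
Duty = $376,344.70 × 0% = $0.00.
Total = $5,644.80 + $145,997.76 + $99,230.10 + $0.00 = $250,872.66.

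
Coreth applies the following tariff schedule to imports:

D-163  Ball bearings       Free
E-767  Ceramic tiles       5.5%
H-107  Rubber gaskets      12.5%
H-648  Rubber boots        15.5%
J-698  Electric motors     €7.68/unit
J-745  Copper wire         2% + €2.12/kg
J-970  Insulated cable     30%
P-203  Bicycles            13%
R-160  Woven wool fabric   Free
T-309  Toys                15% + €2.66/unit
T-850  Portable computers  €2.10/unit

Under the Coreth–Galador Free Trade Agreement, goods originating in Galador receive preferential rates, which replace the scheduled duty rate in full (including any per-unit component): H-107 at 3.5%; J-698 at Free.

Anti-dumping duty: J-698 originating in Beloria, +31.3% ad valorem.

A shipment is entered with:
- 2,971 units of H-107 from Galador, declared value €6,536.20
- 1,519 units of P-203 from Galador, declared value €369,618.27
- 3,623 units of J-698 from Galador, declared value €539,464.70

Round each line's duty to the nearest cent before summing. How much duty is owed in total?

€48,279.15

Line 1 (H-107, Galador, 2,971 units, €6,536.20):
Base rate for H-107 is 12.5%.
Origin Galador qualifies under the Coreth–Galador agreement and H-107 is covered: preferential rate 3.5% applies instead.
Duty = €6,536.20 × 3.5% = €228.77.
Line 2 (P-203, Galador, 1,519 units, €369,618.27):
Base rate for P-203 is 13%.
Origin Galador is the FTA partner but P-203 is not on the preference list; base rate stands.
Duty = €369,618.27 × 13% = €48,050.38.
Line 3 (J-698, Galador, 3,623 units, €539,464.70):
Base rate for J-698 is €7.68/unit.
Origin Galador qualifies under the Coreth–Galador agreement and J-698 is covered: preferential rate Free applies instead.
The additional-duty order on J-698 targets Beloria, not Galador; it does not apply.
Duty = €539,464.70 × 0% = €0.00.
Total = €228.77 + €48,050.38 + €0.00 = €48,279.15.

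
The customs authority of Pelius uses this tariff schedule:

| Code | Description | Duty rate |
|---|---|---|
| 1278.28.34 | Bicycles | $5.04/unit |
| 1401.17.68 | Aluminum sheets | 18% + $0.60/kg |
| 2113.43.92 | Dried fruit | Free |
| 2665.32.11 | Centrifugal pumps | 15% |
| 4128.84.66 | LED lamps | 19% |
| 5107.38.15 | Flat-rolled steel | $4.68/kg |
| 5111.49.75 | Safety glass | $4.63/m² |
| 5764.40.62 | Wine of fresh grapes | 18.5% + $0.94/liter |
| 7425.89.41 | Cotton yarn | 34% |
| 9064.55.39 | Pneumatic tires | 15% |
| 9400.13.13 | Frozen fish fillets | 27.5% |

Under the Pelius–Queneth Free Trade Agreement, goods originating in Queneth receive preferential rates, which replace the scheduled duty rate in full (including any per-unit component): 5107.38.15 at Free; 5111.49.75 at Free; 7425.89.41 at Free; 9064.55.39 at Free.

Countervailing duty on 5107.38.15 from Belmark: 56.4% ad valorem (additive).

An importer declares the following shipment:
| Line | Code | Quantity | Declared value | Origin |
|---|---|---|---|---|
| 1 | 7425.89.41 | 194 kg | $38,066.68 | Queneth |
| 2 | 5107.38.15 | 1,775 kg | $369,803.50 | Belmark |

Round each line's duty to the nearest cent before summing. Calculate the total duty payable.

$216,876.17

Line 1 (7425.89.41, Queneth, 194 kg, $38,066.68):
Base rate for 7425.89.41 is 34%.
Origin Queneth qualifies under the Pelius–Queneth agreement and 7425.89.41 is covered: preferential rate Free applies instead.
Duty = $38,066.68 × 0% = $0.00.
Line 2 (5107.38.15, Belmark, 1,775 kg, $369,803.50):
Base rate for 5107.38.15 is $4.68/kg.
5107.38.15 has an FTA preferential rate, but origin Belmark is not Queneth; base rate stands.
Additional duty on 5107.38.15 from Belmark: +56.4% ad valorem. Applied ad valorem rate = 56.4%.
Duty = $369,803.50 × 56.4% + 1,775 × $4.68 = $216,876.17.
Total = $0.00 + $216,876.17 = $216,876.17.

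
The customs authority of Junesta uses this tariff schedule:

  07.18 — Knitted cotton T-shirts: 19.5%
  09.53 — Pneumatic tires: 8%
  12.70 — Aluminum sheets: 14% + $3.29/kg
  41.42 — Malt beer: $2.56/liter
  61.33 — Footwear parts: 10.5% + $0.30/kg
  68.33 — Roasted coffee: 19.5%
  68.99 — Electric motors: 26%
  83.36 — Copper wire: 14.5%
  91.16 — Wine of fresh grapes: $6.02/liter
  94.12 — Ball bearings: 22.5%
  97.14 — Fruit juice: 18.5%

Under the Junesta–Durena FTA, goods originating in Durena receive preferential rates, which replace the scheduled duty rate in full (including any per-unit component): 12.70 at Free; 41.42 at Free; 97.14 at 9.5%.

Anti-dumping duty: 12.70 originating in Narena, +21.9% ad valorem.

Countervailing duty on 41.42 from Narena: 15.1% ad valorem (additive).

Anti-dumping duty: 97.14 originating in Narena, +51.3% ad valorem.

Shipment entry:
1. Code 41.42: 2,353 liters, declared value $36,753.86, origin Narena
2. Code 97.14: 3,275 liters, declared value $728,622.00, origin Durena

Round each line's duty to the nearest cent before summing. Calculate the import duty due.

$80,792.60

Line 1 (41.42, Narena, 2,353 liters, $36,753.86):
Base rate for 41.42 is $2.56/liter.
41.42 has an FTA preferential rate, but origin Narena is not Durena; base rate stands.
Additional duty on 41.42 from Narena: +15.1% ad valorem. Applied ad valorem rate = 15.1%.
Duty = $36,753.86 × 15.1% + 2,353 × $2.56 = $11,573.51.
Line 2 (97.14, Durena, 3,275 liters, $728,622.00):
Base rate for 97.14 is 18.5%.
Origin Durena qualifies under the Junesta–Durena agreement and 97.14 is covered: preferential rate 9.5% applies instead.
The additional-duty order on 97.14 targets Narena, not Durena; it does not apply.
Duty = $728,622.00 × 9.5% = $69,219.09.
Total = $11,573.51 + $69,219.09 = $80,792.60.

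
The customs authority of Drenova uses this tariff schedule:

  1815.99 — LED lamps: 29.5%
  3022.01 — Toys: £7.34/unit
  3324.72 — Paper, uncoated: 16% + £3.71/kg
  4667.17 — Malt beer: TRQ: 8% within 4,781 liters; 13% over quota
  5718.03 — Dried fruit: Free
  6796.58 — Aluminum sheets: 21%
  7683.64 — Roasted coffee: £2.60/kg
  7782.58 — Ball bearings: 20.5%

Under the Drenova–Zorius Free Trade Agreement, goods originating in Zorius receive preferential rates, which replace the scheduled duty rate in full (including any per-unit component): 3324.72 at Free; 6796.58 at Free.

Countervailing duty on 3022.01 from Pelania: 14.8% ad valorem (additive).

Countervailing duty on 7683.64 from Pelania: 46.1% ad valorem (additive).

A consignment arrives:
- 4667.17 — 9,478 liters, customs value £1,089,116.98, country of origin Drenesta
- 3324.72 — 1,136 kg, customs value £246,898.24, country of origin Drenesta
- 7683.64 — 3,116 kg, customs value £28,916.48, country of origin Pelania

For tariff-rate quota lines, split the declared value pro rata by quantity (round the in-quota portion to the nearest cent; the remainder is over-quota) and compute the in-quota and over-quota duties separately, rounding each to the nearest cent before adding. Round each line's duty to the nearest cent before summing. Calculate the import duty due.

Line 1 (4667.17, Drenesta, 9,478 liters, £1,089,116.98):
Code 4667.17 is under a tariff-rate quota (threshold 4,781 liters). In-quota: 4,781 liters at 8%; over-quota: 4,697 liters at 13%.
Pro-rata value split: in-quota = £1,089,116.98 × 4,781/9,478 = £549,384.71; over-quota = £1,089,116.98 − £549,384.71 = £539,732.27.
In-quota duty = £549,384.71 × 8% = £43,950.78. Over-quota duty = £539,732.27 × 13% = £70,165.20.
Line duty = £43,950.78 + £70,165.20 = £114,115.98.
Line 2 (3324.72, Drenesta, 1,136 kg, £246,898.24):
Base rate for 3324.72 is 16% + £3.71/kg.
3324.72 has an FTA preferential rate, but origin Drenesta is not Zorius; base rate stands.
Duty = £246,898.24 × 16% + 1,136 × £3.71 = £43,718.28.
Line 3 (7683.64, Pelania, 3,116 kg, £28,916.48):
Base rate for 7683.64 is £2.60/kg.
Additional duty on 7683.64 from Pelania: +46.1% ad valorem. Applied ad valorem rate = 46.1%.
Duty = £28,916.48 × 46.1% + 3,116 × £2.60 = £21,432.10.
Total = £114,115.98 + £43,718.28 + £21,432.10 = £179,266.36.

£179,266.36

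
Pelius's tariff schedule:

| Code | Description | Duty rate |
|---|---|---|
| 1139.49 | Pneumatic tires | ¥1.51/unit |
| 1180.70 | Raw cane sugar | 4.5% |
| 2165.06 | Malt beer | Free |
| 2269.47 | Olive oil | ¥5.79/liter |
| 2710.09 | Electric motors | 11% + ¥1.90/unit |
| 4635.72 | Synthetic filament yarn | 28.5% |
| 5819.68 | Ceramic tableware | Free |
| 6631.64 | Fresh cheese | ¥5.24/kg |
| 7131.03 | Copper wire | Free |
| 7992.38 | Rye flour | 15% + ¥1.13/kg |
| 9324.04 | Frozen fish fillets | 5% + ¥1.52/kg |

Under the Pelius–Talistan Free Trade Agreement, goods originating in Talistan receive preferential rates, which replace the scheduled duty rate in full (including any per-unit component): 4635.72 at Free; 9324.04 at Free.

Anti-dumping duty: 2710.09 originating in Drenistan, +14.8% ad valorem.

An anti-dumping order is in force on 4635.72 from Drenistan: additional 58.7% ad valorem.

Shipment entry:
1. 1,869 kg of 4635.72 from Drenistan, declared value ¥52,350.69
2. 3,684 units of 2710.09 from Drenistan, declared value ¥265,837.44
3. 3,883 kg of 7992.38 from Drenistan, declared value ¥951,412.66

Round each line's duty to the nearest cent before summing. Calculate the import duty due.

¥268,335.15

Line 1 (4635.72, Drenistan, 1,869 kg, ¥52,350.69):
Base rate for 4635.72 is 28.5%.
4635.72 has an FTA preferential rate, but origin Drenistan is not Talistan; base rate stands.
Additional duty on 4635.72 from Drenistan: +58.7%. Applied ad valorem rate: 28.5% + 58.7% = 87.2%.
Duty = ¥52,350.69 × 87.2% = ¥45,649.80.
Line 2 (2710.09, Drenistan, 3,684 units, ¥265,837.44):
Base rate for 2710.09 is 11% + ¥1.90/unit.
Additional duty on 2710.09 from Drenistan: +14.8%. Applied ad valorem rate: 11% + 14.8% = 25.8%.
Duty = ¥265,837.44 × 25.8% + 3,684 × ¥1.90 = ¥75,585.66.
Line 3 (7992.38, Drenistan, 3,883 kg, ¥951,412.66):
Base rate for 7992.38 is 15% + ¥1.13/kg.
Duty = ¥951,412.66 × 15% + 3,883 × ¥1.13 = ¥147,099.69.
Total = ¥45,649.80 + ¥75,585.66 + ¥147,099.69 = ¥268,335.15.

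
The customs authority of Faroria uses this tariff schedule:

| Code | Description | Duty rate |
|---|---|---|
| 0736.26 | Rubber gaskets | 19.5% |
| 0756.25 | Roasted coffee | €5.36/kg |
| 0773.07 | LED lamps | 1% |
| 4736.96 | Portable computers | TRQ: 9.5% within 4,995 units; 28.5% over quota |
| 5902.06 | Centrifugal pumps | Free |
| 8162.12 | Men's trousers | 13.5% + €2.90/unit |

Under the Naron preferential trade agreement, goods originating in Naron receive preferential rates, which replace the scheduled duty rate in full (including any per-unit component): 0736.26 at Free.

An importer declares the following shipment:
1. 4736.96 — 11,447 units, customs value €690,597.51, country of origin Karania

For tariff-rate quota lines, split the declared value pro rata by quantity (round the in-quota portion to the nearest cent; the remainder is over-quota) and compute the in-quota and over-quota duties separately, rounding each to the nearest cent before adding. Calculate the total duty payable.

Line 1 (4736.96, Karania, 11,447 units, €690,597.51):
Code 4736.96 is under a tariff-rate quota (threshold 4,995 units). In-quota: 4,995 units at 9.5%; over-quota: 6,452 units at 28.5%.
Pro-rata value split: in-quota = €690,597.51 × 4,995/11,447 = €301,348.35; over-quota = €690,597.51 − €301,348.35 = €389,249.16.
In-quota duty = €301,348.35 × 9.5% = €28,628.09. Over-quota duty = €389,249.16 × 28.5% = €110,936.01.
Line duty = €28,628.09 + €110,936.01 = €139,564.10.

€139,564.10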